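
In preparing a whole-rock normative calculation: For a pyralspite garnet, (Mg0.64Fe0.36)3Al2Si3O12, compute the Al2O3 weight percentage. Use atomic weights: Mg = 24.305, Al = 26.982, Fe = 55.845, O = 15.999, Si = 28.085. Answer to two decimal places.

23.32 wt%

M((Mg0.64Fe0.36)3Al2Si3O12) = 437.185 g/mol; M(Al2O3) = 101.961 g/mol.
Moles Al2O3 per formula unit = 2 Al ÷ 2 = 1.0000.
Al2O3 fraction = (1.0000 × 101.961) / 437.185 = 101.961/437.185 = 0.2332.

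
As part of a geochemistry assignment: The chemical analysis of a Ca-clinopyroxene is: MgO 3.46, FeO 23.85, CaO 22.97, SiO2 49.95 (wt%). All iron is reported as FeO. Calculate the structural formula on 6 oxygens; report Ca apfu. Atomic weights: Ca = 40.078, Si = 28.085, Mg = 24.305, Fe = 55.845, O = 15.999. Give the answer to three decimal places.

0.987 Ca apfu

3.46 wt% MgO ÷ 40.304 g/mol = 0.08585 mol, giving 0.08585 Mg and 0.08585 O.
23.85 wt% FeO ÷ 71.844 g/mol = 0.33197 mol, giving 0.33197 Fe and 0.33197 O.
22.97 wt% CaO ÷ 56.077 g/mol = 0.40962 mol, giving 0.40962 Ca and 0.40962 O.
49.95 wt% SiO2 ÷ 60.083 g/mol = 0.83135 mol, giving 0.83135 Si and 1.66270 O.
Oxygen sums to 2.49014; scaling by 6/2.49014 = 2.40950 puts the formula on 6 O.
Ca: 0.40962 × 2.40950 = 0.987 atoms per formula unit.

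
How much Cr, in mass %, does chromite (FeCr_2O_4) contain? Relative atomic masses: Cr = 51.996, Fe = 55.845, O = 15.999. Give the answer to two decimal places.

Formula mass = 1×55.845 + 2×51.996 + 4×15.999 = 223.833 g/mol, of which 103.992 g is Cr.
So Cr makes up 103.992/223.833 = 0.4646 of the mass, i.e. 46.46%.

46.46 mass %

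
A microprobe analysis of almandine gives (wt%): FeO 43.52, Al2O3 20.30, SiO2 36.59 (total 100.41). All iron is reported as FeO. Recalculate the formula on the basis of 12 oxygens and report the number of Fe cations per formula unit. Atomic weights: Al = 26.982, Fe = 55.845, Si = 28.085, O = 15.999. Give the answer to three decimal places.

FeO: 43.52/71.844 = 0.60576 mol → 0.60576 mol Fe, 0.60576 mol O.
Al2O3: 20.30/101.961 = 0.19910 mol → 0.39820 mol Al, 0.59730 mol O.
SiO2: 36.59/60.083 = 0.60899 mol → 0.60899 mol Si, 1.21798 mol O.
Total oxygen = 2.42104 mol. Normalization factor = 12/2.42104 = 4.95655.
Fe per 12 O = 0.60576 × 4.95655 = 3.002.

3.002 Fe apfu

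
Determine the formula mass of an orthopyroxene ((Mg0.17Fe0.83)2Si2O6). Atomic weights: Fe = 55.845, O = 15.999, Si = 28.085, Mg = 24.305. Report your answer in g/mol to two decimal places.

M = 0.34·24.305 + 1.66·55.845 + 2·28.085 + 6·15.999

253.13 g/mol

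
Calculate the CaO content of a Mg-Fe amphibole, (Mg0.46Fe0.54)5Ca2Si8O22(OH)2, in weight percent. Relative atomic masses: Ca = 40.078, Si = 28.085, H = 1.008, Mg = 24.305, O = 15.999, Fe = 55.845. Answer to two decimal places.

12.50 wt%

Molar mass of (Mg0.46Fe0.54)5Ca2Si8O22(OH)2 = 2.30×24.305 + 2.70×55.845 + 2×40.078 + 8×28.085 + 24×15.999 + 2×1.008 = 897.511 g/mol.
Each formula unit contains 2 Ca, equivalent to 2/1 = 2.0000 mol CaO.
M(CaO) = 1×40.078 + 1×15.999 = 56.077 g/mol.
Mass of CaO per formula unit = 2.0000 × 56.077 = 112.154 g.
CaO wt% = 112.154 / 897.511 × 100 = 12.50%.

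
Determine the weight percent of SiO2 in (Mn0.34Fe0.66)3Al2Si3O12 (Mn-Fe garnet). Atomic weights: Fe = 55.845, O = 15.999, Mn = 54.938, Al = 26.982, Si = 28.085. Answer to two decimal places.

36.28 wt%

Molar mass of (Mn0.34Fe0.66)3Al2Si3O12 = 1.02·54.938 + 1.98·55.845 + 2·26.982 + 3·28.085 + 12·15.999 = 496.817 g/mol.
Each formula unit contains 3 Si, equivalent to 3/1 = 3.0000 mol SiO2.
M(SiO2) = 1×28.085 + 2×15.999 = 60.083 g/mol.
Mass of SiO2 per formula unit = 3.0000 × 60.083 = 180.249 g.
SiO2 wt% = 180.249 / 496.817 × 100 = 36.28%.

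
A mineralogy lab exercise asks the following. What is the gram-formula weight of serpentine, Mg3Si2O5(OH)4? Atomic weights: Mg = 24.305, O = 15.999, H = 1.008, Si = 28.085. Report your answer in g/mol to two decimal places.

The formula mass is the sum 3·24.305 + 2·28.085 + 9·15.999 + 4·1.008.

277.11 g/mol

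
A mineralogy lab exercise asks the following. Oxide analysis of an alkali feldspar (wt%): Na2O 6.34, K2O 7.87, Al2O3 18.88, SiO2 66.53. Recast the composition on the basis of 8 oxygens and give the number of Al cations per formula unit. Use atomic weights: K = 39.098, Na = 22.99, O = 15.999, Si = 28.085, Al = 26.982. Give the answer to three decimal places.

1.002 Al apfu

Na2O: 6.34/61.979 = 0.10229 mol → 0.20458 mol Na, 0.10229 mol O.
K2O: 7.87/94.195 = 0.08355 mol → 0.16710 mol K, 0.08355 mol O.
Al2O3: 18.88/101.961 = 0.18517 mol → 0.37034 mol Al, 0.55551 mol O.
SiO2: 66.53/60.083 = 1.10730 mol → 1.10730 mol Si, 2.21460 mol O.
Total oxygen = 2.95595 mol. Normalization factor = 8/2.95595 = 2.70641.
Al per 8 O = 0.37034 × 2.70641 = 1.002.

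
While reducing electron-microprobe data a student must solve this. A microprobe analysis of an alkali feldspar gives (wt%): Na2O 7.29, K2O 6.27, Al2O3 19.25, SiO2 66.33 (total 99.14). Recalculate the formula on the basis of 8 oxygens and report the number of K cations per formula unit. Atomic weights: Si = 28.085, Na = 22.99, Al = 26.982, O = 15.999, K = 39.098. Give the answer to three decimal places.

7.29 wt% Na2O ÷ 61.979 g/mol = 0.11762 mol, giving 0.23524 Na and 0.11762 O.
6.27 wt% K2O ÷ 94.195 g/mol = 0.06656 mol, giving 0.13312 K and 0.06656 O.
19.25 wt% Al2O3 ÷ 101.961 g/mol = 0.18880 mol, giving 0.37760 Al and 0.56640 O.
66.33 wt% SiO2 ÷ 60.083 g/mol = 1.10397 mol, giving 1.10397 Si and 2.20794 O.
Oxygen sums to 2.95852; scaling by 8/2.95852 = 2.70405 puts the formula on 8 O.
K: 0.13312 × 2.70405 = 0.360 atoms per formula unit.

0.360 K apfu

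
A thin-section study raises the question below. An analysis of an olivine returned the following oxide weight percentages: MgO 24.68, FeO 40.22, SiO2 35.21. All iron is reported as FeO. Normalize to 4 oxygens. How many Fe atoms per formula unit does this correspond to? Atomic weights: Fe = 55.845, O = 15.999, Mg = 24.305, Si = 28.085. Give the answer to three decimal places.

0.955 Fe apfu

MgO: 24.68/40.304 = 0.61235 mol → 0.61235 mol Mg, 0.61235 mol O.
FeO: 40.22/71.844 = 0.55982 mol → 0.55982 mol Fe, 0.55982 mol O.
SiO2: 35.21/60.083 = 0.58602 mol → 0.58602 mol Si, 1.17204 mol O.
Total oxygen = 2.34421 mol. Normalization factor = 4/2.34421 = 1.70633.
Fe per 4 O = 0.55982 × 1.70633 = 0.955.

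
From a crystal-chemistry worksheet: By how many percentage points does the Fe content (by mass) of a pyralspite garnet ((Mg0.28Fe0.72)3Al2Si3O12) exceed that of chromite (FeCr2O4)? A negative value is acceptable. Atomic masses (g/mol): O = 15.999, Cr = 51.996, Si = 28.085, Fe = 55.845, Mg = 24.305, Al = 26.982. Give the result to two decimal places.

Fe in (Mg0.28Fe0.72)3Al2Si3O12: molar mass 471.248 g/mol; 2.16×55.845 = 120.625 g → 25.60 wt%.
Fe in FeCr2O4: molar mass 223.833 g/mol; 1×55.845 = 55.845 g → 24.95 wt%.
Difference = 25.60 − 24.95 = 0.65 percentage points.

0.65 percentage points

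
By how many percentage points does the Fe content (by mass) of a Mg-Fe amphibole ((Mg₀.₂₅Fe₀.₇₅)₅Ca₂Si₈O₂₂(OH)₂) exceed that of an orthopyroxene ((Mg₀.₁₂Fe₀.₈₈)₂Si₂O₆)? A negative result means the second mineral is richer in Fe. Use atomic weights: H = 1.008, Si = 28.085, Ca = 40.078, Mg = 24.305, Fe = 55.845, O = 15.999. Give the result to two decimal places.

First mineral: 209.419 g Fe in 930.628 g formula = 22.50 wt% Fe.
Second mineral: 98.287 g Fe in 256.284 g formula = 38.35 wt% Fe.
22.50% − 38.35% gives a difference of -15.85 percentage points.

-15.85 percentage points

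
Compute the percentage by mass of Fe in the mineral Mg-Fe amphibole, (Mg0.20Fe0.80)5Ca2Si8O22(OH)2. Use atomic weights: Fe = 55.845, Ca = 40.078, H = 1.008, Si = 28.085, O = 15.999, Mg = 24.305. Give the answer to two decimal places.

23.80 wt%

M((Mg0.20Fe0.80)5Ca2Si8O22(OH)2) = 938.513 g/mol.
Fe contributes 4 × 55.845 = 223.380 g per mole.
223.380/938.513 = 0.2380 → 23.80%.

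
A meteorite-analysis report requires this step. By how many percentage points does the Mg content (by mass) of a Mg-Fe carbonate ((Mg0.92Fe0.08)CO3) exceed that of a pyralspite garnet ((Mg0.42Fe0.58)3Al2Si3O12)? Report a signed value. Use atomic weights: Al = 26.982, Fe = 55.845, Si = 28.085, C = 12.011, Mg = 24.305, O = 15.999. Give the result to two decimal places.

19.06 percentage points

Mg in (Mg0.92Fe0.08)CO3: molar mass 86.836 g/mol; 0.92×24.305 = 22.361 g → 25.75 wt%.
Mg in (Mg0.42Fe0.58)3Al2Si3O12: molar mass 458.002 g/mol; 1.26×24.305 = 30.624 g → 6.69 wt%.
Difference = 25.75 − 6.69 = 19.06 percentage points.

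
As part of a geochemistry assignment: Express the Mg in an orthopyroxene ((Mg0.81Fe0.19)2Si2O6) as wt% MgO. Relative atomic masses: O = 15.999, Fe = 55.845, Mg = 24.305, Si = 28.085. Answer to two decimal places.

M((Mg0.81Fe0.19)2Si2O6) = 212.759 g/mol; M(MgO) = 40.304 g/mol.
Moles MgO per formula unit = 1.62 Mg ÷ 1 = 1.6200.
MgO fraction = (1.6200 × 40.304) / 212.759 = 65.292/212.759 = 0.3069.

30.69 wt%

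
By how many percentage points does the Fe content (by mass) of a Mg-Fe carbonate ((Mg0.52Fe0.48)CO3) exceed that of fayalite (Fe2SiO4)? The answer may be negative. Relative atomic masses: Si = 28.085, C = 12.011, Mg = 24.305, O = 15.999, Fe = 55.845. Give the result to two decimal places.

-27.86 percentage points

M((Mg0.52Fe0.48)CO3) = 99.452 g/mol, so wt% Fe = 26.806/99.452 × 100 = 26.95%.
M(Fe2SiO4) = 203.771 g/mol, so wt% Fe = 111.690/203.771 × 100 = 54.81%.
26.95 − 54.81 = -27.86 pp.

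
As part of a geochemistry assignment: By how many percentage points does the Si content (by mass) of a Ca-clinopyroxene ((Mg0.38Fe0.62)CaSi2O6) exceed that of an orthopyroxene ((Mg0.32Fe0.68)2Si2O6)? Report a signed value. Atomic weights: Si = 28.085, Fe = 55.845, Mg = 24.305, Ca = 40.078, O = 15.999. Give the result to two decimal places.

First mineral: 56.170 g Si in 236.102 g formula = 23.79 wt% Si.
Second mineral: 56.170 g Si in 243.668 g formula = 23.05 wt% Si.
23.79% − 23.05% gives a difference of 0.74 percentage points.

0.74 percentage points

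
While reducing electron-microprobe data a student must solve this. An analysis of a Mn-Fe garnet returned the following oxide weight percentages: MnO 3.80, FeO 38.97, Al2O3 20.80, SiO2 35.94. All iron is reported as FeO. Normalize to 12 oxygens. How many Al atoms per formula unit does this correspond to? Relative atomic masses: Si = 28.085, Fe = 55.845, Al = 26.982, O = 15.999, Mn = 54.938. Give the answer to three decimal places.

2.036 Al apfu

3.80 wt% MnO ÷ 70.937 g/mol = 0.05357 mol, giving 0.05357 Mn and 0.05357 O.
38.97 wt% FeO ÷ 71.844 g/mol = 0.54243 mol, giving 0.54243 Fe and 0.54243 O.
20.80 wt% Al2O3 ÷ 101.961 g/mol = 0.20400 mol, giving 0.40800 Al and 0.61200 O.
35.94 wt% SiO2 ÷ 60.083 g/mol = 0.59817 mol, giving 0.59817 Si and 1.19634 O.
Oxygen sums to 2.40434; scaling by 12/2.40434 = 4.99097 puts the formula on 12 O.
Al: 0.40800 × 4.99097 = 2.036 atoms per formula unit.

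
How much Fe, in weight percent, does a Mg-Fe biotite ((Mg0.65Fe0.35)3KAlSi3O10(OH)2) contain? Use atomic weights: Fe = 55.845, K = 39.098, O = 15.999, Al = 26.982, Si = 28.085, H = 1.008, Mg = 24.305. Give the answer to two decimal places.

Molar mass of (Mg0.65Fe0.35)3KAlSi3O10(OH)2: 1.95·24.305 + 1.05·55.845 + 1·39.098 + 1·26.982 + 3·28.085 + 12·15.999 + 2·1.008 = 450.371 g/mol.
Mass of Fe per formula unit: 1.05 × 55.845 = 58.637 g.
Weight fraction Fe = 58.637 / 450.371 = 0.1302.

13.02 weight percent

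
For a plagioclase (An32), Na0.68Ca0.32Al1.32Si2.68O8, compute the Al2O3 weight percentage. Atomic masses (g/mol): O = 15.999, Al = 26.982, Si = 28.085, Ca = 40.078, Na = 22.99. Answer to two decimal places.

25.17 wt%

Molar mass of Na0.68Ca0.32Al1.32Si2.68O8 = 0.68×22.99 + 0.32×40.078 + 1.32×26.982 + 2.68×28.085 + 8×15.999 = 267.334 g/mol.
Each formula unit contains 1.32 Al, equivalent to 1.32/2 = 0.6600 mol Al2O3.
M(Al2O3) = 2×26.982 + 3×15.999 = 101.961 g/mol.
Mass of Al2O3 per formula unit = 0.6600 × 101.961 = 67.294 g.
Al2O3 wt% = 67.294 / 267.334 × 100 = 25.17%.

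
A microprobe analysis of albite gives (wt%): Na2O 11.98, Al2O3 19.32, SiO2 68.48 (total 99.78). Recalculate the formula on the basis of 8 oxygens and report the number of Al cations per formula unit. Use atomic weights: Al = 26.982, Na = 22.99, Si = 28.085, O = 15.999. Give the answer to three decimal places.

11.98 wt% Na2O ÷ 61.979 g/mol = 0.19329 mol, giving 0.38658 Na and 0.19329 O.
19.32 wt% Al2O3 ÷ 101.961 g/mol = 0.18948 mol, giving 0.37896 Al and 0.56844 O.
68.48 wt% SiO2 ÷ 60.083 g/mol = 1.13976 mol, giving 1.13976 Si and 2.27952 O.
Oxygen sums to 3.04125; scaling by 8/3.04125 = 2.63050 puts the formula on 8 O.
Al: 0.37896 × 2.63050 = 0.997 atoms per formula unit.

0.997 Al apfu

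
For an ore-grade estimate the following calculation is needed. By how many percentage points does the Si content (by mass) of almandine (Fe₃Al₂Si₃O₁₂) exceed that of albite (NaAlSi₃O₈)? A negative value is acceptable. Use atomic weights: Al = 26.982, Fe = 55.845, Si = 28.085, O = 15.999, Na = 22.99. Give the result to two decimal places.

First mineral: 84.255 g Si in 497.742 g formula = 16.93 wt% Si.
Second mineral: 84.255 g Si in 262.219 g formula = 32.13 wt% Si.
16.93% − 32.13% gives a difference of -15.20 percentage points.

-15.20 percentage points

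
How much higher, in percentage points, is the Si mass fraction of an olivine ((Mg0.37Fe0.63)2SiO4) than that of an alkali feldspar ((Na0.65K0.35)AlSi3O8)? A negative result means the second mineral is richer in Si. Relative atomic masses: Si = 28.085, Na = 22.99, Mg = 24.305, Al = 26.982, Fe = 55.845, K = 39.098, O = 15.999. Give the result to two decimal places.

-15.89 percentage points

Si in (Mg0.37Fe0.63)2SiO4: molar mass 180.431 g/mol; 1×28.085 = 28.085 g → 15.57 wt%.
Si in (Na0.65K0.35)AlSi3O8: molar mass 267.857 g/mol; 3×28.085 = 84.255 g → 31.46 wt%.
Difference = 15.57 − 31.46 = -15.89 percentage points.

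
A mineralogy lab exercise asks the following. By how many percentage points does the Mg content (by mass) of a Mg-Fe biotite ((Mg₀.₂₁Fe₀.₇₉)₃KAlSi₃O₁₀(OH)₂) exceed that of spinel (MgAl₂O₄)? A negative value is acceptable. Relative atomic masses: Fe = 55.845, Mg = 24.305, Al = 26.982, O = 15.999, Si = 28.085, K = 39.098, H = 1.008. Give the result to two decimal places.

M((Mg₀.₂₁Fe₀.₇₉)₃KAlSi₃O₁₀(OH)₂) = 492.004 g/mol, so wt% Mg = 15.312/492.004 × 100 = 3.11%.
M(MgAl₂O₄) = 142.265 g/mol, so wt% Mg = 24.305/142.265 × 100 = 17.08%.
3.11 − 17.08 = -13.97 pp.

-13.97 percentage points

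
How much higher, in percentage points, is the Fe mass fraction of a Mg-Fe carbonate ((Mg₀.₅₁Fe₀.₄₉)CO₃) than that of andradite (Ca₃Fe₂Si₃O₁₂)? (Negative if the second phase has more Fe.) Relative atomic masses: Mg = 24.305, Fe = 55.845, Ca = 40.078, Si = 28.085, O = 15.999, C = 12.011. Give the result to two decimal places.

5.45 percentage points

M((Mg₀.₅₁Fe₀.₄₉)CO₃) = 99.768 g/mol, so wt% Fe = 27.364/99.768 × 100 = 27.43%.
M(Ca₃Fe₂Si₃O₁₂) = 508.167 g/mol, so wt% Fe = 111.690/508.167 × 100 = 21.98%.
27.43 − 21.98 = 5.45 pp.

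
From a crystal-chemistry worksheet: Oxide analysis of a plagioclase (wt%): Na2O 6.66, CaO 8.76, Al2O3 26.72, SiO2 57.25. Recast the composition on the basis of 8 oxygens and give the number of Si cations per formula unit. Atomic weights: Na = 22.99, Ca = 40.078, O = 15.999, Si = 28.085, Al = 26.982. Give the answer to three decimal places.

2.579 Si apfu

Na2O (M=61.979): mol = 0.10746; Na = 0.21492, O = 0.10746.
CaO (M=56.077): mol = 0.15621; Ca = 0.15621, O = 0.15621.
Al2O3 (M=101.961): mol = 0.26206; Al = 0.52412, O = 0.78618.
SiO2 (M=60.083): mol = 0.95285; Si = 0.95285, O = 1.90570.
ΣO = 2.95555; factor = 8/ΣO = 2.70677.
Si apfu = 0.95285 × 2.70677 = 2.579.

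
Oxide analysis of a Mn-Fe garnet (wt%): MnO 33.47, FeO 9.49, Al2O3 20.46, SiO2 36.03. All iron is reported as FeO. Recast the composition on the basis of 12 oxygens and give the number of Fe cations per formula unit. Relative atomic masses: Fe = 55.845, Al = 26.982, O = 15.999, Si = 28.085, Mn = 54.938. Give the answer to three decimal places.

0.659 Fe apfu

MnO: 33.47/70.937 = 0.47183 mol → 0.47183 mol Mn, 0.47183 mol O.
FeO: 9.49/71.844 = 0.13209 mol → 0.13209 mol Fe, 0.13209 mol O.
Al2O3: 20.46/101.961 = 0.20066 mol → 0.40132 mol Al, 0.60198 mol O.
SiO2: 36.03/60.083 = 0.59967 mol → 0.59967 mol Si, 1.19934 mol O.
Total oxygen = 2.40524 mol. Normalization factor = 12/2.40524 = 4.98911.
Fe per 12 O = 0.13209 × 4.98911 = 0.659.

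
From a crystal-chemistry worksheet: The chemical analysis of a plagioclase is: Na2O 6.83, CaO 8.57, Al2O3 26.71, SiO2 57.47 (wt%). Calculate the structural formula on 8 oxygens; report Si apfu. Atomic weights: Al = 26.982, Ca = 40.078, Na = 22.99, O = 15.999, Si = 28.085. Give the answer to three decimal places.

2.583 Si apfu

Na2O (M=61.979): mol = 0.11020; Na = 0.22040, O = 0.11020.
CaO (M=56.077): mol = 0.15283; Ca = 0.15283, O = 0.15283.
Al2O3 (M=101.961): mol = 0.26196; Al = 0.52392, O = 0.78588.
SiO2 (M=60.083): mol = 0.95651; Si = 0.95651, O = 1.91302.
ΣO = 2.96193; factor = 8/ΣO = 2.70094.
Si apfu = 0.95651 × 2.70094 = 2.583.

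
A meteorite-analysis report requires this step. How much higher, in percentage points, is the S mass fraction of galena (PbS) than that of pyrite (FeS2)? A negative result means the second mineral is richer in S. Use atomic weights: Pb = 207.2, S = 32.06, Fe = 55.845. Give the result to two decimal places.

-40.05 percentage points

S in PbS: molar mass 239.260 g/mol; 1×32.06 = 32.060 g → 13.40 wt%.
S in FeS2: molar mass 119.965 g/mol; 2×32.06 = 64.120 g → 53.45 wt%.
Difference = 13.40 − 53.45 = -40.05 percentage points.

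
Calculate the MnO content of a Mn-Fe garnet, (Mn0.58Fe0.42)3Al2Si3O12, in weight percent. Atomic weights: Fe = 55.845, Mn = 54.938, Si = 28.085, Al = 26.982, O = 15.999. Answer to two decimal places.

24.88 wt%

Formula mass = 496.164 g/mol.
1.74 Mn → 1.7400 mol MnO per formula unit; M(MnO) = 70.937, so MnO mass = 123.430 g.
123.430/496.164 × 100 = 24.88 wt%.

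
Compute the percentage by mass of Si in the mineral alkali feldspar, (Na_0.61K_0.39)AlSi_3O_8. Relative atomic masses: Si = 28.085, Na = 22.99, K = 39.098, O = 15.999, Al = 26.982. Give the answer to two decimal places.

31.38 mass %

M((Na_0.61K_0.39)AlSi_3O_8) = 268.501 g/mol.
Si contributes 3 × 28.085 = 84.255 g per mole.
84.255/268.501 = 0.3138 → 31.38%.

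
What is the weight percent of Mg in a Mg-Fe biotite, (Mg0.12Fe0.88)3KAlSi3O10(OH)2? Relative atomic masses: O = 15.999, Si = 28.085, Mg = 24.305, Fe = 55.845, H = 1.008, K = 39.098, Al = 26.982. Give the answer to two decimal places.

1.75 mass %

Formula mass = 0.36*24.305 + 2.64*55.845 + 1*39.098 + 1*26.982 + 3*28.085 + 12*15.999 + 2*1.008 = 500.520 g/mol, of which 8.750 g is Mg.
So Mg makes up 8.750/500.520 = 0.0175 of the mass, i.e. 1.75%.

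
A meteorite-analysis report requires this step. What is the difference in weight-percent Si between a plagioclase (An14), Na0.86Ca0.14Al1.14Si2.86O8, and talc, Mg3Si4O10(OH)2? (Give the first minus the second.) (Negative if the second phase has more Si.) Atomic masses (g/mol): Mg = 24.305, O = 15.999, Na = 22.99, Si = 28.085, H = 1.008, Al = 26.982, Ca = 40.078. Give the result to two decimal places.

0.75 percentage points

Si in Na0.86Ca0.14Al1.14Si2.86O8: molar mass 264.457 g/mol; 2.86×28.085 = 80.323 g → 30.37 wt%.
Si in Mg3Si4O10(OH)2: molar mass 379.259 g/mol; 4×28.085 = 112.340 g → 29.62 wt%.
Difference = 30.37 − 29.62 = 0.75 percentage points.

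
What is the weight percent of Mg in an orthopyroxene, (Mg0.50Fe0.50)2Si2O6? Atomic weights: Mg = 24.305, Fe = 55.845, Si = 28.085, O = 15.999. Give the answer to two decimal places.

M((Mg0.50Fe0.50)2Si2O6) = 232.314 g/mol.
Mg contributes 1 × 24.305 = 24.305 g per mole.
24.305/232.314 = 0.1046 → 10.46%.

10.46 weight percent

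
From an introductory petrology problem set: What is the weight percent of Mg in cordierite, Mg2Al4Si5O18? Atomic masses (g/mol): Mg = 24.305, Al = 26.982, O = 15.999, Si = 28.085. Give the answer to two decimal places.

Formula mass = 2×24.305 + 4×26.982 + 5×28.085 + 18×15.999 = 584.945 g/mol, of which 48.610 g is Mg.
So Mg makes up 48.610/584.945 = 0.0831 of the mass, i.e. 8.31%.

8.31 mass %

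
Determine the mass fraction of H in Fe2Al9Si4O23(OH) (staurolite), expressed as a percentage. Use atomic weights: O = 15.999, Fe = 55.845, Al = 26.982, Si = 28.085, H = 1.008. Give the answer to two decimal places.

Molar mass of Fe2Al9Si4O23(OH): 2·55.845 + 9·26.982 + 4·28.085 + 24·15.999 + 1·1.008 = 851.852 g/mol.
Mass of H per formula unit: 1 × 1.008 = 1.008 g.
Weight fraction H = 1.008 / 851.852 = 0.0012.

0.12 weight percent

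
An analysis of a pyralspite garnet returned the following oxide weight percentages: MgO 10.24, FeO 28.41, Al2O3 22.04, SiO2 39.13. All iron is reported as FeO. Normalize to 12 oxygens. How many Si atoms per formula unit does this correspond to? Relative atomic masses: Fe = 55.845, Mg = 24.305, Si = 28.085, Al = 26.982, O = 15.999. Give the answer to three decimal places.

MgO (M=40.304): mol = 0.25407; Mg = 0.25407, O = 0.25407.
FeO (M=71.844): mol = 0.39544; Fe = 0.39544, O = 0.39544.
Al2O3 (M=101.961): mol = 0.21616; Al = 0.43232, O = 0.64848.
SiO2 (M=60.083): mol = 0.65127; Si = 0.65127, O = 1.30254.
ΣO = 2.60053; factor = 12/ΣO = 4.61444.
Si apfu = 0.65127 × 4.61444 = 3.005.

3.005 Si apfu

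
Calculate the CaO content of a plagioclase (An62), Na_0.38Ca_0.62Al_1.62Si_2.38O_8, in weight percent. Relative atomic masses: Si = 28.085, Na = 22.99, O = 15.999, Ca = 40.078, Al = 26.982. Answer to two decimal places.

Formula mass = 272.130 g/mol.
0.62 Ca → 0.6200 mol CaO per formula unit; M(CaO) = 56.077, so CaO mass = 34.768 g.
34.768/272.130 × 100 = 12.78 wt%.

12.78 wt%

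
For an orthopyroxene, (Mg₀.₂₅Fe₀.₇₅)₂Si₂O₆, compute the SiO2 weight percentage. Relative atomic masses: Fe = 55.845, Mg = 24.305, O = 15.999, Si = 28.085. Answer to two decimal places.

Molar mass of (Mg₀.₂₅Fe₀.₇₅)₂Si₂O₆ = 0.50×24.305 + 1.50×55.845 + 2×28.085 + 6×15.999 = 248.084 g/mol.
Each formula unit contains 2 Si, equivalent to 2/1 = 2.0000 mol SiO2.
M(SiO2) = 1×28.085 + 2×15.999 = 60.083 g/mol.
Mass of SiO2 per formula unit = 2.0000 × 60.083 = 120.166 g.
SiO2 wt% = 120.166 / 248.084 × 100 = 48.44%.

48.44 wt%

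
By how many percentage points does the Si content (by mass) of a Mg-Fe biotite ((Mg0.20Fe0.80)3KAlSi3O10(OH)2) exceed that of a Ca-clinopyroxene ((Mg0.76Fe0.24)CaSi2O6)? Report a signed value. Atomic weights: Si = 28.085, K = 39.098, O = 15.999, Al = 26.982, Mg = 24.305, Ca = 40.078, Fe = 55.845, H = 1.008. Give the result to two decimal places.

-7.97 percentage points

Si in (Mg0.20Fe0.80)3KAlSi3O10(OH)2: molar mass 492.950 g/mol; 3×28.085 = 84.255 g → 17.09 wt%.
Si in (Mg0.76Fe0.24)CaSi2O6: molar mass 224.117 g/mol; 2×28.085 = 56.170 g → 25.06 wt%.
Difference = 17.09 − 25.06 = -7.97 percentage points.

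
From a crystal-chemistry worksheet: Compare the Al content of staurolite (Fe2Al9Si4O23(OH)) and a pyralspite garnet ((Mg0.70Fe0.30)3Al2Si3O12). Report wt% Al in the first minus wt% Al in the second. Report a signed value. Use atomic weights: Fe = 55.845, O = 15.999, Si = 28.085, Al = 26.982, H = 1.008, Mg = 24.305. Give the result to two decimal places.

First mineral: 242.838 g Al in 851.852 g formula = 28.51 wt% Al.
Second mineral: 53.964 g Al in 431.508 g formula = 12.51 wt% Al.
28.51% − 12.51% gives a difference of 16.00 percentage points.

16.00 percentage points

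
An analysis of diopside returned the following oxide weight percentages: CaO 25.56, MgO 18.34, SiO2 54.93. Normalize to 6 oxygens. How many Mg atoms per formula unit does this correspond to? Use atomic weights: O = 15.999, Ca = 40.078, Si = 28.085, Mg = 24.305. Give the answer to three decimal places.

0.997 Mg apfu

CaO: 25.56/56.077 = 0.45580 mol → 0.45580 mol Ca, 0.45580 mol O.
MgO: 18.34/40.304 = 0.45504 mol → 0.45504 mol Mg, 0.45504 mol O.
SiO2: 54.93/60.083 = 0.91424 mol → 0.91424 mol Si, 1.82848 mol O.
Total oxygen = 2.73932 mol. Normalization factor = 6/2.73932 = 2.19032.
Mg per 6 O = 0.45504 × 2.19032 = 0.997.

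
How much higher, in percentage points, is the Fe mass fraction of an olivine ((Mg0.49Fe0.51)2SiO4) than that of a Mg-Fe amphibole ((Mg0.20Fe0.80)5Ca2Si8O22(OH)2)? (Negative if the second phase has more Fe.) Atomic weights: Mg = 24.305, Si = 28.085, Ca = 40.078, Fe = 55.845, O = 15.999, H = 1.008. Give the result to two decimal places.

9.15 percentage points

First mineral: 56.962 g Fe in 172.862 g formula = 32.95 wt% Fe.
Second mineral: 223.380 g Fe in 938.513 g formula = 23.80 wt% Fe.
32.95% − 23.80% gives a difference of 9.15 percentage points.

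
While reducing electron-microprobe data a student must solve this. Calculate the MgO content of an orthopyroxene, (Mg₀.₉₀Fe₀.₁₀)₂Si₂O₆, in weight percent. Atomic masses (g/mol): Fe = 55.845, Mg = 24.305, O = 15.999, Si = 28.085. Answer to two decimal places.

M((Mg₀.₉₀Fe₀.₁₀)₂Si₂O₆) = 207.082 g/mol; M(MgO) = 40.304 g/mol.
Moles MgO per formula unit = 1.80 Mg ÷ 1 = 1.8000.
MgO fraction = (1.8000 × 40.304) / 207.082 = 72.547/207.082 = 0.3503.

35.03 wt%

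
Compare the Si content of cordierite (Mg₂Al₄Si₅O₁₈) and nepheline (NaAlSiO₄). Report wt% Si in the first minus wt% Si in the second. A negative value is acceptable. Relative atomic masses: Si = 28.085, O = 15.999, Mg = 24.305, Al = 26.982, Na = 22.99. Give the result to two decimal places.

Si in Mg₂Al₄Si₅O₁₈: molar mass 584.945 g/mol; 5×28.085 = 140.425 g → 24.01 wt%.
Si in NaAlSiO₄: molar mass 142.053 g/mol; 1×28.085 = 28.085 g → 19.77 wt%.
Difference = 24.01 − 19.77 = 4.24 percentage points.

4.24 percentage points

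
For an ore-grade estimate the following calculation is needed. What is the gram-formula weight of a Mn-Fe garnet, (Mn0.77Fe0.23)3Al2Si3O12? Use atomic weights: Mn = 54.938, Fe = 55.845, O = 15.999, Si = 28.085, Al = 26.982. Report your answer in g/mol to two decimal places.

495.65 g/mol

The formula mass is the sum 2.31(54.938) + 0.69(55.845) + 2(26.982) + 3(28.085) + 12(15.999).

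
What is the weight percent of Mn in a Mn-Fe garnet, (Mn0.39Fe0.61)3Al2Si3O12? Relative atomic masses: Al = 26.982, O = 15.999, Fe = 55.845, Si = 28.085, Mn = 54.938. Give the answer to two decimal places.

M((Mn0.39Fe0.61)3Al2Si3O12) = 496.681 g/mol.
Mn contributes 1.17 × 54.938 = 64.277 g per mole.
64.277/496.681 = 0.1294 → 12.94%.

12.94 mass %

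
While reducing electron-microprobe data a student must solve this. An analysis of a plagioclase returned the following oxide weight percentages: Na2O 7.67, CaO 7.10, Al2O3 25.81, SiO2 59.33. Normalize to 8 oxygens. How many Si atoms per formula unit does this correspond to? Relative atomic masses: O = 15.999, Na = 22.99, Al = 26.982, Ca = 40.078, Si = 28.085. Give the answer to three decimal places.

Na2O (M=61.979): mol = 0.12375; Na = 0.24750, O = 0.12375.
CaO (M=56.077): mol = 0.12661; Ca = 0.12661, O = 0.12661.
Al2O3 (M=101.961): mol = 0.25314; Al = 0.50628, O = 0.75942.
SiO2 (M=60.083): mol = 0.98747; Si = 0.98747, O = 1.97494.
ΣO = 2.98472; factor = 8/ΣO = 2.68032.
Si apfu = 0.98747 × 2.68032 = 2.647.

2.647 Si apfu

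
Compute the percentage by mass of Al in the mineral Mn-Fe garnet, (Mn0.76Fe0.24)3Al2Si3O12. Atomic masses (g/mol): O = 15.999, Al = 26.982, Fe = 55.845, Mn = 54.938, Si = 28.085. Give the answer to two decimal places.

10.89 mass %

M((Mn0.76Fe0.24)3Al2Si3O12) = 495.674 g/mol.
Al contributes 2 × 26.982 = 53.964 g per mole.
53.964/495.674 = 0.1089 → 10.89%.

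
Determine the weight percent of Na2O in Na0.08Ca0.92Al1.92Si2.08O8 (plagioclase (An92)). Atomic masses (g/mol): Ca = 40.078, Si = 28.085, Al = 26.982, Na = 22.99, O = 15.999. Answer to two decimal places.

0.90 wt%

Formula mass = 276.925 g/mol.
0.08 Na → 0.0400 mol Na2O per formula unit; M(Na2O) = 61.979, so Na2O mass = 2.479 g.
2.479/276.925 × 100 = 0.90 wt%.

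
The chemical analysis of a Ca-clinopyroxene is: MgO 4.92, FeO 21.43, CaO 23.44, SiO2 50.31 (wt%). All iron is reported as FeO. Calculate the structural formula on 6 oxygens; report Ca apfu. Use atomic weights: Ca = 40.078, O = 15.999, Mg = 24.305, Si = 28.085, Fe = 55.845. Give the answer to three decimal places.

4.92 wt% MgO ÷ 40.304 g/mol = 0.12207 mol, giving 0.12207 Mg and 0.12207 O.
21.43 wt% FeO ÷ 71.844 g/mol = 0.29829 mol, giving 0.29829 Fe and 0.29829 O.
23.44 wt% CaO ÷ 56.077 g/mol = 0.41800 mol, giving 0.41800 Ca and 0.41800 O.
50.31 wt% SiO2 ÷ 60.083 g/mol = 0.83734 mol, giving 0.83734 Si and 1.67468 O.
Oxygen sums to 2.51304; scaling by 6/2.51304 = 2.38755 puts the formula on 6 O.
Ca: 0.41800 × 2.38755 = 0.998 atoms per formula unit.

0.998 Ca apfu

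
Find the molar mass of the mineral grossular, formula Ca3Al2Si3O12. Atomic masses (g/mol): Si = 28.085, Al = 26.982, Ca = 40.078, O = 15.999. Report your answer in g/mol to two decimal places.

450.44 g/mol

The formula mass is the sum 3·40.078 + 2·26.982 + 3·28.085 + 12·15.999.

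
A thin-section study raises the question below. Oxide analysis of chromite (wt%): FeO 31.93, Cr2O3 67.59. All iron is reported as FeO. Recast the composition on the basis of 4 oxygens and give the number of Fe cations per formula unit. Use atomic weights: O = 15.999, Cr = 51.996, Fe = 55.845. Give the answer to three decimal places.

1.000 Fe apfu

FeO (M=71.844): mol = 0.44444; Fe = 0.44444, O = 0.44444.
Cr2O3 (M=151.989): mol = 0.44470; Cr = 0.88940, O = 1.33410.
ΣO = 1.77854; factor = 4/ΣO = 2.24904.
Fe apfu = 0.44444 × 2.24904 = 1.000.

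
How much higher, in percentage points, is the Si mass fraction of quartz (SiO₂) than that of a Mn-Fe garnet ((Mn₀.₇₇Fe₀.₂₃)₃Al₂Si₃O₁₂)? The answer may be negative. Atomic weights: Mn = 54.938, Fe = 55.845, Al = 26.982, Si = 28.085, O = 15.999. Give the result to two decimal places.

29.74 percentage points

Si in SiO₂: molar mass 60.083 g/mol; 1×28.085 = 28.085 g → 46.74 wt%.
Si in (Mn₀.₇₇Fe₀.₂₃)₃Al₂Si₃O₁₂: molar mass 495.647 g/mol; 3×28.085 = 84.255 g → 17.00 wt%.
Difference = 46.74 − 17.00 = 29.74 percentage points.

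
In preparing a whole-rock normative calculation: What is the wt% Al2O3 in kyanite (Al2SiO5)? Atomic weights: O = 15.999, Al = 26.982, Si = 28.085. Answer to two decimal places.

62.92 wt%

Formula mass = 162.044 g/mol.
2 Al → 1.0000 mol Al2O3 per formula unit; M(Al2O3) = 101.961, so Al2O3 mass = 101.961 g.
101.961/162.044 × 100 = 62.92 wt%.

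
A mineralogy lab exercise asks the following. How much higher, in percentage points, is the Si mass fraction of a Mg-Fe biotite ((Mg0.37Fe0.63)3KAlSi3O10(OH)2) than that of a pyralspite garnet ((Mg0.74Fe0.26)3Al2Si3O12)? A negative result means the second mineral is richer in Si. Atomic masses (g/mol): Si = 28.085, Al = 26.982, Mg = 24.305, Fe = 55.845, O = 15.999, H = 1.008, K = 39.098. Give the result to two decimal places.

First mineral: 84.255 g Si in 476.865 g formula = 17.67 wt% Si.
Second mineral: 84.255 g Si in 427.723 g formula = 19.70 wt% Si.
17.67% − 19.70% gives a difference of -2.03 percentage points.

-2.03 percentage points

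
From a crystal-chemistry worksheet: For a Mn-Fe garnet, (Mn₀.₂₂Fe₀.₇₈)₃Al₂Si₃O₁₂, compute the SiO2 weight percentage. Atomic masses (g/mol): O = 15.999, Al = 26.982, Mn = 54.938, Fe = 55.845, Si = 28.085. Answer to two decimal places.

M((Mn₀.₂₂Fe₀.₇₈)₃Al₂Si₃O₁₂) = 497.143 g/mol; M(SiO2) = 60.083 g/mol.
Moles SiO2 per formula unit = 3 Si ÷ 1 = 3.0000.
SiO2 fraction = (3.0000 × 60.083) / 497.143 = 180.249/497.143 = 0.3626.

36.26 wt%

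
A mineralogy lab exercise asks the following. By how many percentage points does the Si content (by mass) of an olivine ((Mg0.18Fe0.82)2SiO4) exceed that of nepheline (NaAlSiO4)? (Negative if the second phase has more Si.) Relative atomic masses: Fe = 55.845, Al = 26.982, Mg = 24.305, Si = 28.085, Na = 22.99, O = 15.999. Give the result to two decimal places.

-5.17 percentage points

Si in (Mg0.18Fe0.82)2SiO4: molar mass 192.417 g/mol; 1×28.085 = 28.085 g → 14.60 wt%.
Si in NaAlSiO4: molar mass 142.053 g/mol; 1×28.085 = 28.085 g → 19.77 wt%.
Difference = 14.60 − 19.77 = -5.17 percentage points.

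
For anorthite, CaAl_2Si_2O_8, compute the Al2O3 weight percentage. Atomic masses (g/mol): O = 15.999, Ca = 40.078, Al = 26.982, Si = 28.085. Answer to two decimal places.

Molar mass of CaAl_2Si_2O_8 = 1*40.078 + 2*26.982 + 2*28.085 + 8*15.999 = 278.204 g/mol.
Each formula unit contains 2 Al, equivalent to 2/2 = 1.0000 mol Al2O3.
M(Al2O3) = 2×26.982 + 3×15.999 = 101.961 g/mol.
Mass of Al2O3 per formula unit = 1.0000 × 101.961 = 101.961 g.
Al2O3 wt% = 101.961 / 278.204 × 100 = 36.65%.

36.65 wt%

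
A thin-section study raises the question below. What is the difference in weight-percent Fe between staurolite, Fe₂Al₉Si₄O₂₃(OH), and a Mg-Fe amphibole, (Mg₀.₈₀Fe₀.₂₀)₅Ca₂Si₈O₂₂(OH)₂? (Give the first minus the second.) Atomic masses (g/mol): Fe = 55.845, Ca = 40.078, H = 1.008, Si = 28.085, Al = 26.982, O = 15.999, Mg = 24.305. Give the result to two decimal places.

Fe in Fe₂Al₉Si₄O₂₃(OH): molar mass 851.852 g/mol; 2×55.845 = 111.690 g → 13.11 wt%.
Fe in (Mg₀.₈₀Fe₀.₂₀)₅Ca₂Si₈O₂₂(OH)₂: molar mass 843.893 g/mol; 1×55.845 = 55.845 g → 6.62 wt%.
Difference = 13.11 − 6.62 = 6.49 percentage points.

6.49 percentage points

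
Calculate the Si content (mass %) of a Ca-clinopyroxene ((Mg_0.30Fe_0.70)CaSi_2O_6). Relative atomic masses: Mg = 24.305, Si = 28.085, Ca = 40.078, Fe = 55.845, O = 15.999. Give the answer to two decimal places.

Formula mass = 0.30·24.305 + 0.70·55.845 + 1·40.078 + 2·28.085 + 6·15.999 = 238.625 g/mol, of which 56.170 g is Si.
So Si makes up 56.170/238.625 = 0.2354 of the mass, i.e. 23.54%.

23.54 mass %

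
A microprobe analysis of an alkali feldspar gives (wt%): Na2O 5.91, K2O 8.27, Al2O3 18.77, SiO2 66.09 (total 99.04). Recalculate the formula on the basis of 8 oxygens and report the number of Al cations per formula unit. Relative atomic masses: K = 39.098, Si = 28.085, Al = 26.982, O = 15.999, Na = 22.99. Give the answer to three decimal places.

1.003 Al apfu

Na2O: 5.91/61.979 = 0.09535 mol → 0.19070 mol Na, 0.09535 mol O.
K2O: 8.27/94.195 = 0.08780 mol → 0.17560 mol K, 0.08780 mol O.
Al2O3: 18.77/101.961 = 0.18409 mol → 0.36818 mol Al, 0.55227 mol O.
SiO2: 66.09/60.083 = 1.09998 mol → 1.09998 mol Si, 2.19996 mol O.
Total oxygen = 2.93538 mol. Normalization factor = 8/2.93538 = 2.72537.
Al per 8 O = 0.36818 × 2.72537 = 1.003.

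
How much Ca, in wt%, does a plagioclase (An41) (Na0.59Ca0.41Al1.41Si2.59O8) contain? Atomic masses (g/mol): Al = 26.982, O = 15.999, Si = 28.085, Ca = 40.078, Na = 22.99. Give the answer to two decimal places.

6.11 wt%

Formula mass = 0.59·22.99 + 0.41·40.078 + 1.41·26.982 + 2.59·28.085 + 8·15.999 = 268.773 g/mol, of which 16.432 g is Ca.
So Ca makes up 16.432/268.773 = 0.0611 of the mass, i.e. 6.11%.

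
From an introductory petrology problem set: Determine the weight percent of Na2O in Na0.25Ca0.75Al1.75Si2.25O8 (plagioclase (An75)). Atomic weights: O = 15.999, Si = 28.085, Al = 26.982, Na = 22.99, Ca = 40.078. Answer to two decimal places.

2.83 wt%

M(Na0.25Ca0.75Al1.75Si2.25O8) = 274.208 g/mol; M(Na2O) = 61.979 g/mol.
Moles Na2O per formula unit = 0.25 Na ÷ 2 = 0.1250.
Na2O fraction = (0.1250 × 61.979) / 274.208 = 7.747/274.208 = 0.0283.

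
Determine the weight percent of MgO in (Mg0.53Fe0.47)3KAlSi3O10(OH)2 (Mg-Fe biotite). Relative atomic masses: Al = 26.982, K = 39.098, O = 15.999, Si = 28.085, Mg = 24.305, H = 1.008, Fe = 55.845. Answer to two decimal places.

Formula mass = 461.725 g/mol.
1.59 Mg → 1.5900 mol MgO per formula unit; M(MgO) = 40.304, so MgO mass = 64.083 g.
64.083/461.725 × 100 = 13.88 wt%.

13.88 wt%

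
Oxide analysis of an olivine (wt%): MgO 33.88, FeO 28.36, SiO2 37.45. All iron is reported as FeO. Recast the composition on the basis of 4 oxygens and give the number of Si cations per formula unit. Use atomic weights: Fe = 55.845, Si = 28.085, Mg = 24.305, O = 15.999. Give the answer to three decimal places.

1.005 Si apfu

MgO (M=40.304): mol = 0.84061; Mg = 0.84061, O = 0.84061.
FeO (M=71.844): mol = 0.39474; Fe = 0.39474, O = 0.39474.
SiO2 (M=60.083): mol = 0.62330; Si = 0.62330, O = 1.24660.
ΣO = 2.48195; factor = 4/ΣO = 1.61164.
Si apfu = 0.62330 × 1.61164 = 1.005.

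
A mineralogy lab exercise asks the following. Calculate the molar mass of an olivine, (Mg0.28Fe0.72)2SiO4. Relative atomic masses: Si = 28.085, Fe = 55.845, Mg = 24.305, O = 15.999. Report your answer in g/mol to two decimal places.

186.11 g/mol

M = 0.56·24.305 + 1.44·55.845 + 1·28.085 + 4·15.999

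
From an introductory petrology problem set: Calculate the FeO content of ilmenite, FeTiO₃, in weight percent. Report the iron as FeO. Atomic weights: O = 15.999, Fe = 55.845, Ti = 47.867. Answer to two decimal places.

47.36 wt%

M(FeTiO₃) = 151.709 g/mol; M(FeO) = 71.844 g/mol.
Moles FeO per formula unit = 1 Fe ÷ 1 = 1.0000.
FeO fraction = (1.0000 × 71.844) / 151.709 = 71.844/151.709 = 0.4736.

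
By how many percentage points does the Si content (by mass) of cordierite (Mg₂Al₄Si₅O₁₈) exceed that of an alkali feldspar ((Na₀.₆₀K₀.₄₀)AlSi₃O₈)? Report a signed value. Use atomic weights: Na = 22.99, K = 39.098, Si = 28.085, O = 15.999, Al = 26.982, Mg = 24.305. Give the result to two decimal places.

First mineral: 140.425 g Si in 584.945 g formula = 24.01 wt% Si.
Second mineral: 84.255 g Si in 268.662 g formula = 31.36 wt% Si.
24.01% − 31.36% gives a difference of -7.35 percentage points.

-7.35 percentage points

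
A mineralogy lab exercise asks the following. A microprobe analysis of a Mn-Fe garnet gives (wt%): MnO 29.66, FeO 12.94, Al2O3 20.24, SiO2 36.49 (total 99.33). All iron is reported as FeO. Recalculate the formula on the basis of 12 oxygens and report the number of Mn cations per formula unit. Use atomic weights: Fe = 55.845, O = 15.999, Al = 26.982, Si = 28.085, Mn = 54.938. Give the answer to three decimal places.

MnO: 29.66/70.937 = 0.41812 mol → 0.41812 mol Mn, 0.41812 mol O.
FeO: 12.94/71.844 = 0.18011 mol → 0.18011 mol Fe, 0.18011 mol O.
Al2O3: 20.24/101.961 = 0.19851 mol → 0.39702 mol Al, 0.59553 mol O.
SiO2: 36.49/60.083 = 0.60733 mol → 0.60733 mol Si, 1.21466 mol O.
Total oxygen = 2.40842 mol. Normalization factor = 12/2.40842 = 4.98252.
Mn per 12 O = 0.41812 × 4.98252 = 2.083.

2.083 Mn apfu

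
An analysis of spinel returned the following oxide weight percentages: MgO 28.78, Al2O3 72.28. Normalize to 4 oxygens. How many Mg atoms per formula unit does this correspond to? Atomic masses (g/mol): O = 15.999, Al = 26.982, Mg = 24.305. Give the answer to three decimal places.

1.005 Mg apfu

28.78 wt% MgO ÷ 40.304 g/mol = 0.71407 mol, giving 0.71407 Mg and 0.71407 O.
72.28 wt% Al2O3 ÷ 101.961 g/mol = 0.70890 mol, giving 1.41780 Al and 2.12670 O.
Oxygen sums to 2.84077; scaling by 4/2.84077 = 1.40807 puts the formula on 4 O.
Mg: 0.71407 × 1.40807 = 1.005 atoms per formula unit.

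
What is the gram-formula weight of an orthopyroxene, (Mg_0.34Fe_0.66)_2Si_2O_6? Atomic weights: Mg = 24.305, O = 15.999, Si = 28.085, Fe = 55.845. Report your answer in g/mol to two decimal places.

The formula mass is the sum 0.68(24.305) + 1.32(55.845) + 2(28.085) + 6(15.999).

242.41 g/mol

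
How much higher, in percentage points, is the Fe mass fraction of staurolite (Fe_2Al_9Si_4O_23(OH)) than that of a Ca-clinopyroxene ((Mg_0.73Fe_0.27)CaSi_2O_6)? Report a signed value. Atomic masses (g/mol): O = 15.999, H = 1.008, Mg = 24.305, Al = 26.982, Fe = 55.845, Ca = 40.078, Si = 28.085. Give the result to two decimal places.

6.41 percentage points

M(Fe_2Al_9Si_4O_23(OH)) = 851.852 g/mol, so wt% Fe = 111.690/851.852 × 100 = 13.11%.
M((Mg_0.73Fe_0.27)CaSi_2O_6) = 225.063 g/mol, so wt% Fe = 15.078/225.063 × 100 = 6.70%.
13.11 − 6.70 = 6.41 pp.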